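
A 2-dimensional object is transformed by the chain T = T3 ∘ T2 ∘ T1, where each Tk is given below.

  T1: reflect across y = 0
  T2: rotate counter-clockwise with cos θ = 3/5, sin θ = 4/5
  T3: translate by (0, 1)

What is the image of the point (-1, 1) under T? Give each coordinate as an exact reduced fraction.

T(p) = (1/5, -2/5)

T1 reflect across y = 0: (-1, 1) → (-1, -1)
T2 rotate counter-clockwise with cos θ = 3/5, sin θ = 4/5: (-1, -1) → (1/5, -7/5)
T3 translate by (0, 1): (1/5, -7/5) → (1/5, -2/5)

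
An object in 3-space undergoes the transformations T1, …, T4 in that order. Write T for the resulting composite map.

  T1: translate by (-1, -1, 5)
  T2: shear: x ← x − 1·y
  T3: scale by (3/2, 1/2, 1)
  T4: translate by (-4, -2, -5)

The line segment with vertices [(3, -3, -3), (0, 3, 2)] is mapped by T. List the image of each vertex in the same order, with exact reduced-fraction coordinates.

T1 translate by (-1, -1, 5): (3, -3, -3) → (2, -4, 2); (0, 3, 2) → (-1, 2, 7)
T2 shear: x ← x − 1·y: (2, -4, 2) → (6, -4, 2); (-1, 2, 7) → (-3, 2, 7)
T3 scale by (3/2, 1/2, 1): (6, -4, 2) → (9, -2, 2); (-3, 2, 7) → (-9/2, 1, 7)
T4 translate by (-4, -2, -5): (9, -2, 2) → (5, -4, -3); (-9/2, 1, 7) → (-17/2, -1, 2)

image vertices: (5, -4, -3), (-17/2, -1, 2)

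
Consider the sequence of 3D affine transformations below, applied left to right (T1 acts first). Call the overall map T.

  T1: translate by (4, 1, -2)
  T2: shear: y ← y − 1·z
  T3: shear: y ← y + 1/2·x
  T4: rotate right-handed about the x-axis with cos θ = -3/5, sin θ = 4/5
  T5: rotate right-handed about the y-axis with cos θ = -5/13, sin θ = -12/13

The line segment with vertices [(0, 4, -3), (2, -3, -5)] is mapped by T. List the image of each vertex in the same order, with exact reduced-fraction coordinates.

T1 translate by (4, 1, -2): (0, 4, -3) → (4, 5, -5); (2, -3, -5) → (6, -2, -7)
T2 shear: y ← y − 1·z: (4, 5, -5) → (4, 10, -5); (6, -2, -7) → (6, 5, -7)
T3 shear: y ← y + 1/2·x: (4, 10, -5) → (4, 12, -5); (6, 5, -7) → (6, 8, -7)
T4 rotate right-handed about the x-axis with cos θ = -3/5, sin θ = 4/5: (4, 12, -5) → (4, -16/5, 63/5); (6, 8, -7) → (6, 4/5, 53/5)
T5 rotate right-handed about the y-axis with cos θ = -5/13, sin θ = -12/13: (4, -16/5, 63/5) → (-856/65, -16/5, -15/13); (6, 4/5, 53/5) → (-786/65, 4/5, 19/13)

image vertices: (-856/65, -16/5, -15/13), (-786/65, 4/5, 19/13)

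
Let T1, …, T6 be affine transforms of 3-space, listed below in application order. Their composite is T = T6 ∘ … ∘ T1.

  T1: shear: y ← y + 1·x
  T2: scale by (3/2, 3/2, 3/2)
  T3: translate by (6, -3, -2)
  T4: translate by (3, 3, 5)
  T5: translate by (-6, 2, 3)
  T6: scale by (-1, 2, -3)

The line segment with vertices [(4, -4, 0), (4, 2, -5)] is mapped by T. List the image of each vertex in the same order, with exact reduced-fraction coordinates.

T1 shear: y ← y + 1·x: (4, -4, 0) → (4, 0, 0); (4, 2, -5) → (4, 6, -5)
T2 scale by (3/2, 3/2, 3/2): (4, 0, 0) → (6, 0, 0); (4, 6, -5) → (6, 9, -15/2)
T3 translate by (6, -3, -2): (6, 0, 0) → (12, -3, -2); (6, 9, -15/2) → (12, 6, -19/2)
T4 translate by (3, 3, 5): (12, -3, -2) → (15, 0, 3); (12, 6, -19/2) → (15, 9, -9/2)
T5 translate by (-6, 2, 3): (15, 0, 3) → (9, 2, 6); (15, 9, -9/2) → (9, 11, -3/2)
T6 scale by (-1, 2, -3): (9, 2, 6) → (-9, 4, -18); (9, 11, -3/2) → (-9, 22, 9/2)

image vertices: (-9, 4, -18), (-9, 22, 9/2)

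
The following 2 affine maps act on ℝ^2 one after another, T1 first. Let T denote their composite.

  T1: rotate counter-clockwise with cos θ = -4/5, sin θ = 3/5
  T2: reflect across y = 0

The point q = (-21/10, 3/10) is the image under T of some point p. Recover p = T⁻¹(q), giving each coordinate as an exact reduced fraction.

T1 = [-4/5 -3/5 0; 3/5 -4/5 0; 0 0 1]
T2·T1 = [-4/5 -3/5 0; -3/5 4/5 0; 0 0 1]
det M = -1; M⁻¹ = [-4/5 -3/5 0; -3/5 4/5 0; 0 0 1]
M⁻¹ · (-21/10, 3/10)ᵀ = (3/2, 3/2)ᵀ

p = (3/2, 3/2)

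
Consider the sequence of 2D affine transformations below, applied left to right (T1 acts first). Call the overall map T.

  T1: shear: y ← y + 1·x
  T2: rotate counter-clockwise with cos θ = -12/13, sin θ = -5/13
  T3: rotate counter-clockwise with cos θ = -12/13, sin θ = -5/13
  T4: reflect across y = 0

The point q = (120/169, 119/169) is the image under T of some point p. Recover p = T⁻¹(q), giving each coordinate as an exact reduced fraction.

T1 = [1 0 0; 1 1 0; 0 0 1]
T2·T1 = [-7/13 5/13 0; -17/13 -12/13 0; 0 0 1]
T3·…·T1 = [-1/169 -120/169 0; 239/169 119/169 0; 0 0 1]
T4·…·T1 = [-1/169 -120/169 0; -239/169 -119/169 0; 0 0 1]
det M = -1; M⁻¹ = [119/169 -120/169 0; -239/169 1/169 0; 0 0 1]
M⁻¹ · (120/169, 119/169)ᵀ = (0, -1)ᵀ

p = (0, -1)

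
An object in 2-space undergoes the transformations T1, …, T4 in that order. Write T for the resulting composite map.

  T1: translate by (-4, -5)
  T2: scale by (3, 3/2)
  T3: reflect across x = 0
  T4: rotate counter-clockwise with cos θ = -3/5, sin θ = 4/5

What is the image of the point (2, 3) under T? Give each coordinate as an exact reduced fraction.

T(p) = (-6/5, 33/5)

T1 translate by (-4, -5): (2, 3) → (-2, -2)
T2 scale by (3, 3/2): (-2, -2) → (-6, -3)
T3 reflect across x = 0: (-6, -3) → (6, -3)
T4 rotate counter-clockwise with cos θ = -3/5, sin θ = 4/5: (6, -3) → (-6/5, 33/5)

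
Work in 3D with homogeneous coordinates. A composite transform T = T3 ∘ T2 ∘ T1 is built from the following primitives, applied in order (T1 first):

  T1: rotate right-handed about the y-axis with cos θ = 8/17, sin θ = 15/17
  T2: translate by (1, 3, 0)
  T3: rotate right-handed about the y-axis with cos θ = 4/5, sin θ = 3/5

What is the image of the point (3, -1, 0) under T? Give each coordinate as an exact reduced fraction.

T1 rotate right-handed about the y-axis with cos θ = 8/17, sin θ = 15/17: (3, -1, 0) → (24/17, -1, -45/17)
T2 translate by (1, 3, 0): (24/17, -1, -45/17) → (41/17, 2, -45/17)
T3 rotate right-handed about the y-axis with cos θ = 4/5, sin θ = 3/5: (41/17, 2, -45/17) → (29/85, 2, -303/85)

T(p) = (29/85, 2, -303/85)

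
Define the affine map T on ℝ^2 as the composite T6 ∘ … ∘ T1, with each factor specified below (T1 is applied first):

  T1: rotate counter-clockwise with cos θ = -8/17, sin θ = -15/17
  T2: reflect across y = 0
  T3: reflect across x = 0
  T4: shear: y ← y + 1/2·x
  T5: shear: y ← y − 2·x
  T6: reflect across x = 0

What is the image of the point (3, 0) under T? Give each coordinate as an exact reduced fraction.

T(p) = (-24/17, 9/17)

T1 rotate counter-clockwise with cos θ = -8/17, sin θ = -15/17: (3, 0) → (-24/17, -45/17)
T2 reflect across y = 0: (-24/17, -45/17) → (-24/17, 45/17)
T3 reflect across x = 0: (-24/17, 45/17) → (24/17, 45/17)
T4 shear: y ← y + 1/2·x: (24/17, 45/17) → (24/17, 57/17)
T5 shear: y ← y − 2·x: (24/17, 57/17) → (24/17, 9/17)
T6 reflect across x = 0: (24/17, 9/17) → (-24/17, 9/17)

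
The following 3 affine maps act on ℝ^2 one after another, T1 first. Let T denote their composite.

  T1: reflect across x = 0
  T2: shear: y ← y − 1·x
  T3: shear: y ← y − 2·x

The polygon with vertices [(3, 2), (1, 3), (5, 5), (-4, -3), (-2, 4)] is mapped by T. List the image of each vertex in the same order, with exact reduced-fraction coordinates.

image vertices: (-3, 11), (-1, 6), (-5, 20), (4, -15), (2, -2)

T1 reflect across x = 0: (3, 2) → (-3, 2); (1, 3) → (-1, 3); (5, 5) → (-5, 5); (-4, -3) → (4, -3); (-2, 4) → (2, 4)
T2 shear: y ← y − 1·x: (-3, 2) → (-3, 5); (-1, 3) → (-1, 4); (-5, 5) → (-5, 10); (4, -3) → (4, -7); (2, 4) → (2, 2)
T3 shear: y ← y − 2·x: (-3, 5) → (-3, 11); (-1, 4) → (-1, 6); (-5, 10) → (-5, 20); (4, -7) → (4, -15); (2, 2) → (2, -2)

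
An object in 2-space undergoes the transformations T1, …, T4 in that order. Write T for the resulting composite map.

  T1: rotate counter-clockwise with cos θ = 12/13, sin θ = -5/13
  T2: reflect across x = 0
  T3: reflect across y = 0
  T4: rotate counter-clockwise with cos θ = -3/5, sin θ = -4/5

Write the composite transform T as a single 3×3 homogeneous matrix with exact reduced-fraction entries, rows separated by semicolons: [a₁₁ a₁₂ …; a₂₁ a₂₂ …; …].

T1 = [12/13 5/13 0; -5/13 12/13 0; 0 0 1]
T2·T1 = [-12/13 -5/13 0; -5/13 12/13 0; 0 0 1]
T3·…·T1 = [-12/13 -5/13 0; 5/13 -12/13 0; 0 0 1]
T4·…·T1 = [56/65 -33/65 0; 33/65 56/65 0; 0 0 1]

T = [56/65 -33/65 0; 33/65 56/65 0; 0 0 1]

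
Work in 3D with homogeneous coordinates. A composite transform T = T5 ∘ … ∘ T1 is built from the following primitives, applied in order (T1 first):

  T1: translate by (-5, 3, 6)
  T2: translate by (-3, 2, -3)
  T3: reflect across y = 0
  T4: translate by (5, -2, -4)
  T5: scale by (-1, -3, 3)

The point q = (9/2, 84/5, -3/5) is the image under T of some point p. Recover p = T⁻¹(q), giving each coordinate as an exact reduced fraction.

p = (-3/2, -7/5, 4/5)

T1 = [1 0 0 -5; 0 1 0 3; 0 0 1 6; 0 0 0 1]
T2·T1 = [1 0 0 -8; 0 1 0 5; 0 0 1 3; 0 0 0 1]
T3·…·T1 = [1 0 0 -8; 0 -1 0 -5; 0 0 1 3; 0 0 0 1]
T4·…·T1 = [1 0 0 -3; 0 -1 0 -7; 0 0 1 -1; 0 0 0 1]
T5·…·T1 = [-1 0 0 3; 0 3 0 21; 0 0 3 -3; 0 0 0 1]
det M = -9; M⁻¹ = [-1 0 0 3; 0 1/3 0 -7; 0 0 1/3 1; 0 0 0 1]
M⁻¹ · (9/2, 84/5, -3/5)ᵀ = (-3/2, -7/5, 4/5)ᵀ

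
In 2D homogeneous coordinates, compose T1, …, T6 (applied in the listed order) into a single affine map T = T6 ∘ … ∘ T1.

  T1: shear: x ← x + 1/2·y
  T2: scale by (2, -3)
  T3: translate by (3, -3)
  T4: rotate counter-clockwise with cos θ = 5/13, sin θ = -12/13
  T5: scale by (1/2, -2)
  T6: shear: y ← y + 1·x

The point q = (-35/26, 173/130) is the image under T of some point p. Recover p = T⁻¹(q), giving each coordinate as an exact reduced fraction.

p = (-7/5, 0)

T1 = [1 1/2 0; 0 1 0; 0 0 1]
T2·T1 = [2 1 0; 0 -3 0; 0 0 1]
T3·…·T1 = [2 1 3; 0 -3 -3; 0 0 1]
T4·…·T1 = [10/13 -31/13 -21/13; -24/13 -27/13 -51/13; 0 0 1]
T5·…·T1 = [5/13 -31/26 -21/26; 48/13 54/13 102/13; 0 0 1]
T6·…·T1 = [5/13 -31/26 -21/26; 53/13 77/26 183/26; 0 0 1]
det M = 6; M⁻¹ = [77/156 31/156 -1; -53/78 5/78 -1; 0 0 1]
M⁻¹ · (-35/26, 173/130)ᵀ = (-7/5, 0)ᵀ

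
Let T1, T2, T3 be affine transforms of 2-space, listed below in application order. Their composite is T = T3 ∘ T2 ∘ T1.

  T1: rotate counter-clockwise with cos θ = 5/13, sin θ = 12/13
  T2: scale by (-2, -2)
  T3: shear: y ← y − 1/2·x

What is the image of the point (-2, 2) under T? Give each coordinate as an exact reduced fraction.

T1 rotate counter-clockwise with cos θ = 5/13, sin θ = 12/13: (-2, 2) → (-34/13, -14/13)
T2 scale by (-2, -2): (-34/13, -14/13) → (68/13, 28/13)
T3 shear: y ← y − 1/2·x: (68/13, 28/13) → (68/13, -6/13)

T(p) = (68/13, -6/13)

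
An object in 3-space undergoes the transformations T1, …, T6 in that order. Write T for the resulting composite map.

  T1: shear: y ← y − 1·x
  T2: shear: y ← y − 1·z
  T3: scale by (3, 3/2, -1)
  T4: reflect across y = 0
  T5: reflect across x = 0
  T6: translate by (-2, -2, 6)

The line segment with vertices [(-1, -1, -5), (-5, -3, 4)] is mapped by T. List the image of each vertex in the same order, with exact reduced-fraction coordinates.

T1 shear: y ← y − 1·x: (-1, -1, -5) → (-1, 0, -5); (-5, -3, 4) → (-5, 2, 4)
T2 shear: y ← y − 1·z: (-1, 0, -5) → (-1, 5, -5); (-5, 2, 4) → (-5, -2, 4)
T3 scale by (3, 3/2, -1): (-1, 5, -5) → (-3, 15/2, 5); (-5, -2, 4) → (-15, -3, -4)
T4 reflect across y = 0: (-3, 15/2, 5) → (-3, -15/2, 5); (-15, -3, -4) → (-15, 3, -4)
T5 reflect across x = 0: (-3, -15/2, 5) → (3, -15/2, 5); (-15, 3, -4) → (15, 3, -4)
T6 translate by (-2, -2, 6): (3, -15/2, 5) → (1, -19/2, 11); (15, 3, -4) → (13, 1, 2)

image vertices: (1, -19/2, 11), (13, 1, 2)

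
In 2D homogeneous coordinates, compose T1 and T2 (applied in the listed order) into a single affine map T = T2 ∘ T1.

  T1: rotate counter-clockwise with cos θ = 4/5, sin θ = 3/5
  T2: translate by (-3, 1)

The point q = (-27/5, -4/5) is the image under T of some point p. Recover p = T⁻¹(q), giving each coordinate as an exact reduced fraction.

p = (-3, 0)

T1 = [4/5 -3/5 0; 3/5 4/5 0; 0 0 1]
T2·T1 = [4/5 -3/5 -3; 3/5 4/5 1; 0 0 1]
det M = 1; M⁻¹ = [4/5 3/5 9/5; -3/5 4/5 -13/5; 0 0 1]
M⁻¹ · (-27/5, -4/5)ᵀ = (-3, 0)ᵀ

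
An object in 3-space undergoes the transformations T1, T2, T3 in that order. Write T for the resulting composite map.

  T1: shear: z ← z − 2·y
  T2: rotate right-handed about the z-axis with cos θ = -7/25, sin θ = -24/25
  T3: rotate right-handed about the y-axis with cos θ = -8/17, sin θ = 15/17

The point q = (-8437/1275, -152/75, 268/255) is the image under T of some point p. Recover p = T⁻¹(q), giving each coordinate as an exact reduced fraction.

p = (4/3, 8/3, -1)

T1 = [1 0 0 0; 0 1 0 0; 0 -2 1 0; 0 0 0 1]
T2·T1 = [-7/25 24/25 0 0; -24/25 -7/25 0 0; 0 -2 1 0; 0 0 0 1]
T3·…·T1 = [56/425 -942/425 15/17 0; -24/25 -7/25 0 0; 21/85 8/85 -8/17 0; 0 0 0 1]
det M = 1; M⁻¹ = [56/425 -24/25 21/85 0; -192/425 -7/25 -72/85 0; -9/425 -14/25 -184/85 0; 0 0 0 1]
M⁻¹ · (-8437/1275, -152/75, 268/255)ᵀ = (4/3, 8/3, -1)ᵀ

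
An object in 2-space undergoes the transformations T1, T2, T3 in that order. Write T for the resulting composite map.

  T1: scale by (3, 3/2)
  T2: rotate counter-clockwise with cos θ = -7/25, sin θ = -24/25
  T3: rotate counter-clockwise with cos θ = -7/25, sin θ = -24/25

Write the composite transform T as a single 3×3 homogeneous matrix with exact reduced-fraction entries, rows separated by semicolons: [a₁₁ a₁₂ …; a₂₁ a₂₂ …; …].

T = [-1581/625 -504/625 0; 1008/625 -1581/1250 0; 0 0 1]

T1 = [3 0 0; 0 3/2 0; 0 0 1]
T2·T1 = [-21/25 36/25 0; -72/25 -21/50 0; 0 0 1]
T3·…·T1 = [-1581/625 -504/625 0; 1008/625 -1581/1250 0; 0 0 1]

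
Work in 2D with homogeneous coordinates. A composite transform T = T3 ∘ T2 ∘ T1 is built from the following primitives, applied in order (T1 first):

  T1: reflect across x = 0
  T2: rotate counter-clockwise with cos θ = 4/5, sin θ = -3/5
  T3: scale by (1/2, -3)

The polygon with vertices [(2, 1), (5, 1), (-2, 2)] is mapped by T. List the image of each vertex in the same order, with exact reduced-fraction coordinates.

T1 reflect across x = 0: (2, 1) → (-2, 1); (5, 1) → (-5, 1); (-2, 2) → (2, 2)
T2 rotate counter-clockwise with cos θ = 4/5, sin θ = -3/5: (-2, 1) → (-1, 2); (-5, 1) → (-17/5, 19/5); (2, 2) → (14/5, 2/5)
T3 scale by (1/2, -3): (-1, 2) → (-1/2, -6); (-17/5, 19/5) → (-17/10, -57/5); (14/5, 2/5) → (7/5, -6/5)

image vertices: (-1/2, -6), (-17/10, -57/5), (7/5, -6/5)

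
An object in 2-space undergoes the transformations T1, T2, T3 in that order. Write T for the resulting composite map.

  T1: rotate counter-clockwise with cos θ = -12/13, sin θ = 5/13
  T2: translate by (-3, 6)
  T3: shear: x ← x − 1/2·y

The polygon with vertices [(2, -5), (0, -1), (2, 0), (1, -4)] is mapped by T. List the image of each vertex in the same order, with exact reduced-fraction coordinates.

T1 rotate counter-clockwise with cos θ = -12/13, sin θ = 5/13: (2, -5) → (1/13, 70/13); (0, -1) → (5/13, 12/13); (2, 0) → (-24/13, 10/13); (1, -4) → (8/13, 53/13)
T2 translate by (-3, 6): (1/13, 70/13) → (-38/13, 148/13); (5/13, 12/13) → (-34/13, 90/13); (-24/13, 10/13) → (-63/13, 88/13); (8/13, 53/13) → (-31/13, 131/13)
T3 shear: x ← x − 1/2·y: (-38/13, 148/13) → (-112/13, 148/13); (-34/13, 90/13) → (-79/13, 90/13); (-63/13, 88/13) → (-107/13, 88/13); (-31/13, 131/13) → (-193/26, 131/13)

image vertices: (-112/13, 148/13), (-79/13, 90/13), (-107/13, 88/13), (-193/26, 131/13)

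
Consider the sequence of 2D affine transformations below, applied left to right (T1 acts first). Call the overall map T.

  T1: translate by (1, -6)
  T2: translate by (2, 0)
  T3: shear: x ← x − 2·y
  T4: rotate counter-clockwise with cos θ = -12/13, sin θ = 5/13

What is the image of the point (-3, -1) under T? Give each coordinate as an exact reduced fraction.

T(p) = (-133/13, 154/13)

T1 translate by (1, -6): (-3, -1) → (-2, -7)
T2 translate by (2, 0): (-2, -7) → (0, -7)
T3 shear: x ← x − 2·y: (0, -7) → (14, -7)
T4 rotate counter-clockwise with cos θ = -12/13, sin θ = 5/13: (14, -7) → (-133/13, 154/13)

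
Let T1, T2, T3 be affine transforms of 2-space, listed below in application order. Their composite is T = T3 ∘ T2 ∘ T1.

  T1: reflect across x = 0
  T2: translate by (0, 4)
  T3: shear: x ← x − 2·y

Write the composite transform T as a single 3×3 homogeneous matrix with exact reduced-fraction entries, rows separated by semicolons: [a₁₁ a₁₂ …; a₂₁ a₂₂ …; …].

T = [-1 -2 -8; 0 1 4; 0 0 1]

T1 = [-1 0 0; 0 1 0; 0 0 1]
T2·T1 = [-1 0 0; 0 1 4; 0 0 1]
T3·…·T1 = [-1 -2 -8; 0 1 4; 0 0 1]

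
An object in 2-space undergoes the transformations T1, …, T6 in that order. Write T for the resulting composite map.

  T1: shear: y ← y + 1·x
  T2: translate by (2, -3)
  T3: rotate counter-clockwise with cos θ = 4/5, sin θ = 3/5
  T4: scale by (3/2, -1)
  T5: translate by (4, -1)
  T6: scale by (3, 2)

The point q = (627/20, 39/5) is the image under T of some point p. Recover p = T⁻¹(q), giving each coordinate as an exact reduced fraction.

T1 = [1 0 0; 1 1 0; 0 0 1]
T2·T1 = [1 0 2; 1 1 -3; 0 0 1]
T3·…·T1 = [1/5 -3/5 17/5; 7/5 4/5 -6/5; 0 0 1]
T4·…·T1 = [3/10 -9/10 51/10; -7/5 -4/5 6/5; 0 0 1]
T5·…·T1 = [3/10 -9/10 91/10; -7/5 -4/5 1/5; 0 0 1]
T6·…·T1 = [9/10 -27/10 273/10; -14/5 -8/5 2/5; 0 0 1]
det M = -9; M⁻¹ = [8/45 -3/10 -71/15; -14/45 -1/10 128/15; 0 0 1]
M⁻¹ · (627/20, 39/5)ᵀ = (-3/2, -2)ᵀ

p = (-3/2, -2)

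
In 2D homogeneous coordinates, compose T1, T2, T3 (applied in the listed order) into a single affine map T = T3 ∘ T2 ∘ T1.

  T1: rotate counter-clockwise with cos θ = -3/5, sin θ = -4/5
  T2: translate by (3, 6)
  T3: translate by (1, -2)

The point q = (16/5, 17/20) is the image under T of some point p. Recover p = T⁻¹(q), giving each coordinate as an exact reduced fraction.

p = (3, 5/4)

T1 = [-3/5 4/5 0; -4/5 -3/5 0; 0 0 1]
T2·T1 = [-3/5 4/5 3; -4/5 -3/5 6; 0 0 1]
T3·…·T1 = [-3/5 4/5 4; -4/5 -3/5 4; 0 0 1]
det M = 1; M⁻¹ = [-3/5 -4/5 28/5; 4/5 -3/5 -4/5; 0 0 1]
M⁻¹ · (16/5, 17/20)ᵀ = (3, 5/4)ᵀ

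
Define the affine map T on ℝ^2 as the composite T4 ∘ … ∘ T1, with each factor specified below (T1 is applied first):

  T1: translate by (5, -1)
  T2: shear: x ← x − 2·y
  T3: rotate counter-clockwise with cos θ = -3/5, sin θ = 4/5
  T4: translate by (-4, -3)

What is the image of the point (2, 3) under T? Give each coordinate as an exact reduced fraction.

T1 translate by (5, -1): (2, 3) → (7, 2)
T2 shear: x ← x − 2·y: (7, 2) → (3, 2)
T3 rotate counter-clockwise with cos θ = -3/5, sin θ = 4/5: (3, 2) → (-17/5, 6/5)
T4 translate by (-4, -3): (-17/5, 6/5) → (-37/5, -9/5)

T(p) = (-37/5, -9/5)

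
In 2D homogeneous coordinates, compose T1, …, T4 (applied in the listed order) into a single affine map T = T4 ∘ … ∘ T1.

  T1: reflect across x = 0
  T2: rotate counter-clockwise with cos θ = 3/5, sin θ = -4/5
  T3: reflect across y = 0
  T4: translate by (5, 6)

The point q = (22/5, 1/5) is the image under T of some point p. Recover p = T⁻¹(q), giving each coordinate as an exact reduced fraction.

T1 = [-1 0 0; 0 1 0; 0 0 1]
T2·T1 = [-3/5 4/5 0; 4/5 3/5 0; 0 0 1]
T3·…·T1 = [-3/5 4/5 0; -4/5 -3/5 0; 0 0 1]
T4·…·T1 = [-3/5 4/5 5; -4/5 -3/5 6; 0 0 1]
det M = 1; M⁻¹ = [-3/5 -4/5 39/5; 4/5 -3/5 -2/5; 0 0 1]
M⁻¹ · (22/5, 1/5)ᵀ = (5, 3)ᵀ

p = (5, 3)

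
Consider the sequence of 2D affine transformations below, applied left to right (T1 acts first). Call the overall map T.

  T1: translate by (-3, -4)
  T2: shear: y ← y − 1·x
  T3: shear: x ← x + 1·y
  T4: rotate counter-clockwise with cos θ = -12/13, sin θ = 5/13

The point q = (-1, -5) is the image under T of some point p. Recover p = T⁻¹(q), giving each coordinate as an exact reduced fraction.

T1 = [1 0 -3; 0 1 -4; 0 0 1]
T2·T1 = [1 0 -3; -1 1 -1; 0 0 1]
T3·…·T1 = [0 1 -4; -1 1 -1; 0 0 1]
T4·…·T1 = [5/13 -17/13 53/13; 12/13 -7/13 -8/13; 0 0 1]
det M = 1; M⁻¹ = [-7/13 17/13 3; -12/13 5/13 4; 0 0 1]
M⁻¹ · (-1, -5)ᵀ = (-3, 3)ᵀ

p = (-3, 3)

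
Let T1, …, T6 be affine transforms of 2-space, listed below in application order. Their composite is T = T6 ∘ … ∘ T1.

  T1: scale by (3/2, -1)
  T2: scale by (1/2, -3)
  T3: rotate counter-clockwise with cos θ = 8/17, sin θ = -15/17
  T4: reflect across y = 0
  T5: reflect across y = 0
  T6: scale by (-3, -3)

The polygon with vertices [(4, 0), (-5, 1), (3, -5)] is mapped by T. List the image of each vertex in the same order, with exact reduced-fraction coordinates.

image vertices: (-72/17, 135/17), (-45/17, -963/68), (621/17, 1845/68)

T1 scale by (3/2, -1): (4, 0) → (6, 0); (-5, 1) → (-15/2, -1); (3, -5) → (9/2, 5)
T2 scale by (1/2, -3): (6, 0) → (3, 0); (-15/2, -1) → (-15/4, 3); (9/2, 5) → (9/4, -15)
T3 rotate counter-clockwise with cos θ = 8/17, sin θ = -15/17: (3, 0) → (24/17, -45/17); (-15/4, 3) → (15/17, 321/68); (9/4, -15) → (-207/17, -615/68)
T4 reflect across y = 0: (24/17, -45/17) → (24/17, 45/17); (15/17, 321/68) → (15/17, -321/68); (-207/17, -615/68) → (-207/17, 615/68)
T5 reflect across y = 0: (24/17, 45/17) → (24/17, -45/17); (15/17, -321/68) → (15/17, 321/68); (-207/17, 615/68) → (-207/17, -615/68)
T6 scale by (-3, -3): (24/17, -45/17) → (-72/17, 135/17); (15/17, 321/68) → (-45/17, -963/68); (-207/17, -615/68) → (621/17, 1845/68)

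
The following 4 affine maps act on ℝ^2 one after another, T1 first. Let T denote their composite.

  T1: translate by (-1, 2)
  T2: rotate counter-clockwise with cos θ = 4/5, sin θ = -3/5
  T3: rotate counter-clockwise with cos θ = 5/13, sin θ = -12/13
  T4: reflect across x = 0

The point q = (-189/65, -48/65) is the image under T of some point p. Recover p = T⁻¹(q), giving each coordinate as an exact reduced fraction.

T1 = [1 0 -1; 0 1 2; 0 0 1]
T2·T1 = [4/5 3/5 2/5; -3/5 4/5 11/5; 0 0 1]
T3·…·T1 = [-16/65 63/65 142/65; -63/65 -16/65 31/65; 0 0 1]
T4·…·T1 = [16/65 -63/65 -142/65; -63/65 -16/65 31/65; 0 0 1]
det M = -1; M⁻¹ = [16/65 -63/65 1; -63/65 -16/65 -2; 0 0 1]
M⁻¹ · (-189/65, -48/65)ᵀ = (1, 1)ᵀ

p = (1, 1)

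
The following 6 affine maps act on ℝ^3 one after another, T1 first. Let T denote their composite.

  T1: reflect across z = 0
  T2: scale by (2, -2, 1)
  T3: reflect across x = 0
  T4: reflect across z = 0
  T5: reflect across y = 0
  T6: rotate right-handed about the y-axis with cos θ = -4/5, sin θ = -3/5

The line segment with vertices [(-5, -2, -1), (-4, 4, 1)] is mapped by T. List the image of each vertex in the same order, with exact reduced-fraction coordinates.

T1 reflect across z = 0: (-5, -2, -1) → (-5, -2, 1); (-4, 4, 1) → (-4, 4, -1)
T2 scale by (2, -2, 1): (-5, -2, 1) → (-10, 4, 1); (-4, 4, -1) → (-8, -8, -1)
T3 reflect across x = 0: (-10, 4, 1) → (10, 4, 1); (-8, -8, -1) → (8, -8, -1)
T4 reflect across z = 0: (10, 4, 1) → (10, 4, -1); (8, -8, -1) → (8, -8, 1)
T5 reflect across y = 0: (10, 4, -1) → (10, -4, -1); (8, -8, 1) → (8, 8, 1)
T6 rotate right-handed about the y-axis with cos θ = -4/5, sin θ = -3/5: (10, -4, -1) → (-37/5, -4, 34/5); (8, 8, 1) → (-7, 8, 4)

image vertices: (-37/5, -4, 34/5), (-7, 8, 4)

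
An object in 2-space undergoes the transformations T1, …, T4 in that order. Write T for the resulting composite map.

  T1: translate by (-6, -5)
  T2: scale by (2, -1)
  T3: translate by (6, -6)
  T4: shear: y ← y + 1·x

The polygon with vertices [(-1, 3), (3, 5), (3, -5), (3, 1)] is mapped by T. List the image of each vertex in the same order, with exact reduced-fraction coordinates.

T1 translate by (-6, -5): (-1, 3) → (-7, -2); (3, 5) → (-3, 0); (3, -5) → (-3, -10); (3, 1) → (-3, -4)
T2 scale by (2, -1): (-7, -2) → (-14, 2); (-3, 0) → (-6, 0); (-3, -10) → (-6, 10); (-3, -4) → (-6, 4)
T3 translate by (6, -6): (-14, 2) → (-8, -4); (-6, 0) → (0, -6); (-6, 10) → (0, 4); (-6, 4) → (0, -2)
T4 shear: y ← y + 1·x: (-8, -4) → (-8, -12); (0, -6) → (0, -6); (0, 4) → (0, 4); (0, -2) → (0, -2)

image vertices: (-8, -12), (0, -6), (0, 4), (0, -2)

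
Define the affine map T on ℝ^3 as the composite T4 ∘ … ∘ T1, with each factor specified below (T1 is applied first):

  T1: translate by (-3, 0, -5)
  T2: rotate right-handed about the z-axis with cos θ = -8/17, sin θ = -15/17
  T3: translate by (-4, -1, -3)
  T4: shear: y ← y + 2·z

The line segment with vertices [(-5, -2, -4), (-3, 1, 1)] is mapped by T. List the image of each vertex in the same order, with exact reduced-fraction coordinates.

T1 translate by (-3, 0, -5): (-5, -2, -4) → (-8, -2, -9); (-3, 1, 1) → (-6, 1, -4)
T2 rotate right-handed about the z-axis with cos θ = -8/17, sin θ = -15/17: (-8, -2, -9) → (2, 8, -9); (-6, 1, -4) → (63/17, 82/17, -4)
T3 translate by (-4, -1, -3): (2, 8, -9) → (-2, 7, -12); (63/17, 82/17, -4) → (-5/17, 65/17, -7)
T4 shear: y ← y + 2·z: (-2, 7, -12) → (-2, -17, -12); (-5/17, 65/17, -7) → (-5/17, -173/17, -7)

image vertices: (-2, -17, -12), (-5/17, -173/17, -7)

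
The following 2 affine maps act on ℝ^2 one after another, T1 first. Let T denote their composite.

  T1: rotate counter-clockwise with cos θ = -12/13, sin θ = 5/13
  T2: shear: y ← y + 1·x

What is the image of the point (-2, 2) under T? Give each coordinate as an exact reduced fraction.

T(p) = (14/13, -20/13)

T1 rotate counter-clockwise with cos θ = -12/13, sin θ = 5/13: (-2, 2) → (14/13, -34/13)
T2 shear: y ← y + 1·x: (14/13, -34/13) → (14/13, -20/13)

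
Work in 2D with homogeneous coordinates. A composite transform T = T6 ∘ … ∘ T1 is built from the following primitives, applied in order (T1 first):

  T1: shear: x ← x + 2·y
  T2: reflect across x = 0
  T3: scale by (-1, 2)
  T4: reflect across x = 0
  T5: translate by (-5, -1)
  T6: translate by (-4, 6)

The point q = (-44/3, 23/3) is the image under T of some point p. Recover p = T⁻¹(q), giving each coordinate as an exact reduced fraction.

p = (3, 4/3)

T1 = [1 2 0; 0 1 0; 0 0 1]
T2·T1 = [-1 -2 0; 0 1 0; 0 0 1]
T3·…·T1 = [1 2 0; 0 2 0; 0 0 1]
T4·…·T1 = [-1 -2 0; 0 2 0; 0 0 1]
T5·…·T1 = [-1 -2 -5; 0 2 -1; 0 0 1]
T6·…·T1 = [-1 -2 -9; 0 2 5; 0 0 1]
det M = -2; M⁻¹ = [-1 -1 -4; 0 1/2 -5/2; 0 0 1]
M⁻¹ · (-44/3, 23/3)ᵀ = (3, 4/3)ᵀ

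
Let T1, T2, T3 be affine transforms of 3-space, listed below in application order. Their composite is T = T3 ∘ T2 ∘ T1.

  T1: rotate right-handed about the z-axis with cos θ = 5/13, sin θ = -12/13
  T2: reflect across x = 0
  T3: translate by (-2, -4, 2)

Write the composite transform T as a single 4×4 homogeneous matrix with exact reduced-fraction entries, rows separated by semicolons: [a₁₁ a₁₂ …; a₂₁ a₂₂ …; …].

T = [-5/13 -12/13 0 -2; -12/13 5/13 0 -4; 0 0 1 2; 0 0 0 1]

T1 = [5/13 12/13 0 0; -12/13 5/13 0 0; 0 0 1 0; 0 0 0 1]
T2·T1 = [-5/13 -12/13 0 0; -12/13 5/13 0 0; 0 0 1 0; 0 0 0 1]
T3·…·T1 = [-5/13 -12/13 0 -2; -12/13 5/13 0 -4; 0 0 1 2; 0 0 0 1]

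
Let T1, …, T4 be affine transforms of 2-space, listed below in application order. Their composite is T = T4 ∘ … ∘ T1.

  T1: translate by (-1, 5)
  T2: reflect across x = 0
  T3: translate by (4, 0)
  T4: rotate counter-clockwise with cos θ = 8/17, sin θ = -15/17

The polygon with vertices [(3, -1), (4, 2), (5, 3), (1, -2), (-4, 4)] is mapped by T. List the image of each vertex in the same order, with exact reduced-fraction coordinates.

T1 translate by (-1, 5): (3, -1) → (2, 4); (4, 2) → (3, 7); (5, 3) → (4, 8); (1, -2) → (0, 3); (-4, 4) → (-5, 9)
T2 reflect across x = 0: (2, 4) → (-2, 4); (3, 7) → (-3, 7); (4, 8) → (-4, 8); (0, 3) → (0, 3); (-5, 9) → (5, 9)
T3 translate by (4, 0): (-2, 4) → (2, 4); (-3, 7) → (1, 7); (-4, 8) → (0, 8); (0, 3) → (4, 3); (5, 9) → (9, 9)
T4 rotate counter-clockwise with cos θ = 8/17, sin θ = -15/17: (2, 4) → (76/17, 2/17); (1, 7) → (113/17, 41/17); (0, 8) → (120/17, 64/17); (4, 3) → (77/17, -36/17); (9, 9) → (207/17, -63/17)

image vertices: (76/17, 2/17), (113/17, 41/17), (120/17, 64/17), (77/17, -36/17), (207/17, -63/17)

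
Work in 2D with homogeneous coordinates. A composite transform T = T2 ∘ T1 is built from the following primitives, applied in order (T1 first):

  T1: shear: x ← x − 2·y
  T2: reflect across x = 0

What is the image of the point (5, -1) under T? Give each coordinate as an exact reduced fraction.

T(p) = (-7, -1)

T1 shear: x ← x − 2·y: (5, -1) → (7, -1)
T2 reflect across x = 0: (7, -1) → (-7, -1)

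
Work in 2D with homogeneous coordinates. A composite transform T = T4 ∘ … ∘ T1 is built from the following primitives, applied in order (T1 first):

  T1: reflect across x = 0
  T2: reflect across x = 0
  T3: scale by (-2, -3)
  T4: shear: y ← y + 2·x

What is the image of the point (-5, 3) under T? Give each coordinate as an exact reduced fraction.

T(p) = (10, 11)

T1 reflect across x = 0: (-5, 3) → (5, 3)
T2 reflect across x = 0: (5, 3) → (-5, 3)
T3 scale by (-2, -3): (-5, 3) → (10, -9)
T4 shear: y ← y + 2·x: (10, -9) → (10, 11)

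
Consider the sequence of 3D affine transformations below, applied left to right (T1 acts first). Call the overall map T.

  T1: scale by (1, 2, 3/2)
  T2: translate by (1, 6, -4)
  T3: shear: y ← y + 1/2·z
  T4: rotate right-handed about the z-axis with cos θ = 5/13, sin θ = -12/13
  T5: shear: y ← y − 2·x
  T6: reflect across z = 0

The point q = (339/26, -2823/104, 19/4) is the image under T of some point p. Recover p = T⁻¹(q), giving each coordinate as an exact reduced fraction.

T1 = [1 0 0 0; 0 2 0 0; 0 0 3/2 0; 0 0 0 1]
T2·T1 = [1 0 0 1; 0 2 0 6; 0 0 3/2 -4; 0 0 0 1]
T3·…·T1 = [1 0 0 1; 0 2 3/4 4; 0 0 3/2 -4; 0 0 0 1]
T4·…·T1 = [5/13 24/13 9/13 53/13; -12/13 10/13 15/52 8/13; 0 0 3/2 -4; 0 0 0 1]
T5·…·T1 = [5/13 24/13 9/13 53/13; -22/13 -38/13 -57/52 -98/13; 0 0 3/2 -4; 0 0 0 1]
T6·…·T1 = [5/13 24/13 9/13 53/13; -22/13 -38/13 -57/52 -98/13; 0 0 -3/2 4; 0 0 0 1]
det M = -3; M⁻¹ = [-19/13 -12/13 0 -1; 11/13 5/26 1/4 -3; 0 0 -2/3 8/3; 0 0 0 1]
M⁻¹ · (339/26, -2823/104, 19/4)ᵀ = (5, 4, -1/2)ᵀ

p = (5, 4, -1/2)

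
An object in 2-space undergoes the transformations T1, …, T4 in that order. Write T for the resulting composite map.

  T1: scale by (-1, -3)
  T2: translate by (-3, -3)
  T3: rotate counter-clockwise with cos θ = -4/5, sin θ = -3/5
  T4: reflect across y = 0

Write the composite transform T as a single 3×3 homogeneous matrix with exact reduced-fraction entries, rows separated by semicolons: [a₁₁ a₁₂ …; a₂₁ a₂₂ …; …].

T = [4/5 -9/5 3/5; -3/5 -12/5 -21/5; 0 0 1]

T1 = [-1 0 0; 0 -3 0; 0 0 1]
T2·T1 = [-1 0 -3; 0 -3 -3; 0 0 1]
T3·…·T1 = [4/5 -9/5 3/5; 3/5 12/5 21/5; 0 0 1]
T4·…·T1 = [4/5 -9/5 3/5; -3/5 -12/5 -21/5; 0 0 1]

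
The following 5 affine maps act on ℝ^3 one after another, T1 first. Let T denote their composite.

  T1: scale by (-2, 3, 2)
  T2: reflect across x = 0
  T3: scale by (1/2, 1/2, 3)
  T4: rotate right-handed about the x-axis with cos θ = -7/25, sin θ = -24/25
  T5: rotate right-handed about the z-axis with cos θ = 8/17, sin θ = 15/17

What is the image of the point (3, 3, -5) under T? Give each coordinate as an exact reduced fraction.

T1 scale by (-2, 3, 2): (3, 3, -5) → (-6, 9, -10)
T2 reflect across x = 0: (-6, 9, -10) → (6, 9, -10)
T3 scale by (1/2, 1/2, 3): (6, 9, -10) → (3, 9/2, -30)
T4 rotate right-handed about the x-axis with cos θ = -7/25, sin θ = -24/25: (3, 9/2, -30) → (3, -1503/50, 102/25)
T5 rotate right-handed about the z-axis with cos θ = 8/17, sin θ = 15/17: (3, -1503/50, 102/25) → (4749/170, -4887/425, 102/25)

T(p) = (4749/170, -4887/425, 102/25)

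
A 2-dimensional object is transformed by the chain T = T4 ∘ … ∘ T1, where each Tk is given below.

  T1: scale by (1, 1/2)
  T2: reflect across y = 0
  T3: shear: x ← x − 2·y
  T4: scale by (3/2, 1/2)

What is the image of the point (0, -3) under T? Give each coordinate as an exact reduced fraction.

T(p) = (-9/2, 3/4)

T1 scale by (1, 1/2): (0, -3) → (0, -3/2)
T2 reflect across y = 0: (0, -3/2) → (0, 3/2)
T3 shear: x ← x − 2·y: (0, 3/2) → (-3, 3/2)
T4 scale by (3/2, 1/2): (-3, 3/2) → (-9/2, 3/4)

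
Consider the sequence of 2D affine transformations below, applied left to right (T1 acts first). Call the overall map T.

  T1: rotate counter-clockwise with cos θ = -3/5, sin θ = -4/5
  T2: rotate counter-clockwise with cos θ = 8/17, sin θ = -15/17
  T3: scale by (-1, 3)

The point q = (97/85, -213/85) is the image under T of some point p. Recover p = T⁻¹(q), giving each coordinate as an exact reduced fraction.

T1 = [-3/5 4/5 0; -4/5 -3/5 0; 0 0 1]
T2·T1 = [-84/85 -13/85 0; 13/85 -84/85 0; 0 0 1]
T3·…·T1 = [84/85 13/85 0; 39/85 -252/85 0; 0 0 1]
det M = -3; M⁻¹ = [84/85 13/255 0; 13/85 -28/85 0; 0 0 1]
M⁻¹ · (97/85, -213/85)ᵀ = (1, 1)ᵀ

p = (1, 1)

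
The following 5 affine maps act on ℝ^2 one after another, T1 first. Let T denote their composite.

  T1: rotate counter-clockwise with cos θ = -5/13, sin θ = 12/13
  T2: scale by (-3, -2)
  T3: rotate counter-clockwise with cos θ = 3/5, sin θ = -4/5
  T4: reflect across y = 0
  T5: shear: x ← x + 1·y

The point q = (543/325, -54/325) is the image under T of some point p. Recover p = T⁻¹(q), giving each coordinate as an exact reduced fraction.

p = (-3/5, 3/5)

T1 = [-5/13 -12/13 0; 12/13 -5/13 0; 0 0 1]
T2·T1 = [15/13 36/13 0; -24/13 10/13 0; 0 0 1]
T3·…·T1 = [-51/65 148/65 0; -132/65 -114/65 0; 0 0 1]
T4·…·T1 = [-51/65 148/65 0; 132/65 114/65 0; 0 0 1]
T5·…·T1 = [81/65 262/65 0; 132/65 114/65 0; 0 0 1]
det M = -6; M⁻¹ = [-19/65 131/195 0; 22/65 -27/130 0; 0 0 1]
M⁻¹ · (543/325, -54/325)ᵀ = (-3/5, 3/5)ᵀ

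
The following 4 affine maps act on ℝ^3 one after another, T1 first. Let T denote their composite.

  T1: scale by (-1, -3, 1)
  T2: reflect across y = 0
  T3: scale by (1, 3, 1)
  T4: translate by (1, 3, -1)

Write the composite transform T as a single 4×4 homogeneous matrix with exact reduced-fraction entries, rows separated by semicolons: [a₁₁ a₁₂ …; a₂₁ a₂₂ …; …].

T1 = [-1 0 0 0; 0 -3 0 0; 0 0 1 0; 0 0 0 1]
T2·T1 = [-1 0 0 0; 0 3 0 0; 0 0 1 0; 0 0 0 1]
T3·…·T1 = [-1 0 0 0; 0 9 0 0; 0 0 1 0; 0 0 0 1]
T4·…·T1 = [-1 0 0 1; 0 9 0 3; 0 0 1 -1; 0 0 0 1]

T = [-1 0 0 1; 0 9 0 3; 0 0 1 -1; 0 0 0 1]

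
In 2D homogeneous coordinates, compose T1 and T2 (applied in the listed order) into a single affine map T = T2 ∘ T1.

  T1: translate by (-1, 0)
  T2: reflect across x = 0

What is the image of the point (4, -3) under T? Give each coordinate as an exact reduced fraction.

T1 translate by (-1, 0): (4, -3) → (3, -3)
T2 reflect across x = 0: (3, -3) → (-3, -3)

T(p) = (-3, -3)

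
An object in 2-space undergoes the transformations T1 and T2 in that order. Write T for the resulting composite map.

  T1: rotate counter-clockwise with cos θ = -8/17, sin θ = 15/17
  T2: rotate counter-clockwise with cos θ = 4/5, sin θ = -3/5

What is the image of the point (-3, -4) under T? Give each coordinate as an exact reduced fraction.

T1 rotate counter-clockwise with cos θ = -8/17, sin θ = 15/17: (-3, -4) → (84/17, -13/17)
T2 rotate counter-clockwise with cos θ = 4/5, sin θ = -3/5: (84/17, -13/17) → (297/85, -304/85)

T(p) = (297/85, -304/85)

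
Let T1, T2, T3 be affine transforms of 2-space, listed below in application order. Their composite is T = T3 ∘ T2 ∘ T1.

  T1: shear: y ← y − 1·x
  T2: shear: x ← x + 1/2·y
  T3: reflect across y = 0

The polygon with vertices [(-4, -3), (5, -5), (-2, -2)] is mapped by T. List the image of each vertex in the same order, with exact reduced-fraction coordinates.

T1 shear: y ← y − 1·x: (-4, -3) → (-4, 1); (5, -5) → (5, -10); (-2, -2) → (-2, 0)
T2 shear: x ← x + 1/2·y: (-4, 1) → (-7/2, 1); (5, -10) → (0, -10); (-2, 0) → (-2, 0)
T3 reflect across y = 0: (-7/2, 1) → (-7/2, -1); (0, -10) → (0, 10); (-2, 0) → (-2, 0)

image vertices: (-7/2, -1), (0, 10), (-2, 0)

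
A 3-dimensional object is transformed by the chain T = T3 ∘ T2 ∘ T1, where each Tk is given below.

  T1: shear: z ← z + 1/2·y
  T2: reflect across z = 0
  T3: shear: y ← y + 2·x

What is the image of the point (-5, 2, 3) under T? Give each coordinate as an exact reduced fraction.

T(p) = (-5, -8, -4)

T1 shear: z ← z + 1/2·y: (-5, 2, 3) → (-5, 2, 4)
T2 reflect across z = 0: (-5, 2, 4) → (-5, 2, -4)
T3 shear: y ← y + 2·x: (-5, 2, -4) → (-5, -8, -4)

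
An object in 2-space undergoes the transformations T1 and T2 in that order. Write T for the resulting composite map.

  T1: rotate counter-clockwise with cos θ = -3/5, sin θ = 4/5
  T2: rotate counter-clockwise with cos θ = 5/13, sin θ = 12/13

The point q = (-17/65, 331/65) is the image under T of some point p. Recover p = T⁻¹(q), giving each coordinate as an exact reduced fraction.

p = (-1, -5)

T1 = [-3/5 -4/5 0; 4/5 -3/5 0; 0 0 1]
T2·T1 = [-63/65 16/65 0; -16/65 -63/65 0; 0 0 1]
det M = 1; M⁻¹ = [-63/65 -16/65 0; 16/65 -63/65 0; 0 0 1]
M⁻¹ · (-17/65, 331/65)ᵀ = (-1, -5)ᵀ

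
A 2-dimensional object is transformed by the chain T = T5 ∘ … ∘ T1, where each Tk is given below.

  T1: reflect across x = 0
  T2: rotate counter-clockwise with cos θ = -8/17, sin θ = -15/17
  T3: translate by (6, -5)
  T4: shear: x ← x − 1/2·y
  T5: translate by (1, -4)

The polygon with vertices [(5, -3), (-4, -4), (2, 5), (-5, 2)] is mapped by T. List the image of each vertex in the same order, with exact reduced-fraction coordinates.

T1 reflect across x = 0: (5, -3) → (-5, -3); (-4, -4) → (4, -4); (2, 5) → (-2, 5); (-5, 2) → (5, 2)
T2 rotate counter-clockwise with cos θ = -8/17, sin θ = -15/17: (-5, -3) → (-5/17, 99/17); (4, -4) → (-92/17, -28/17); (-2, 5) → (91/17, -10/17); (5, 2) → (-10/17, -91/17)
T3 translate by (6, -5): (-5/17, 99/17) → (97/17, 14/17); (-92/17, -28/17) → (10/17, -113/17); (91/17, -10/17) → (193/17, -95/17); (-10/17, -91/17) → (92/17, -176/17)
T4 shear: x ← x − 1/2·y: (97/17, 14/17) → (90/17, 14/17); (10/17, -113/17) → (133/34, -113/17); (193/17, -95/17) → (481/34, -95/17); (92/17, -176/17) → (180/17, -176/17)
T5 translate by (1, -4): (90/17, 14/17) → (107/17, -54/17); (133/34, -113/17) → (167/34, -181/17); (481/34, -95/17) → (515/34, -163/17); (180/17, -176/17) → (197/17, -244/17)

image vertices: (107/17, -54/17), (167/34, -181/17), (515/34, -163/17), (197/17, -244/17)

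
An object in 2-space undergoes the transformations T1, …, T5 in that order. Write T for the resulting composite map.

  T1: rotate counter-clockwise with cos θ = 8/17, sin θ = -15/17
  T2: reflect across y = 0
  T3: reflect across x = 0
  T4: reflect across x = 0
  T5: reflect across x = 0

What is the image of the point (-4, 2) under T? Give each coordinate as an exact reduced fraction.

T(p) = (2/17, -76/17)

T1 rotate counter-clockwise with cos θ = 8/17, sin θ = -15/17: (-4, 2) → (-2/17, 76/17)
T2 reflect across y = 0: (-2/17, 76/17) → (-2/17, -76/17)
T3 reflect across x = 0: (-2/17, -76/17) → (2/17, -76/17)
T4 reflect across x = 0: (2/17, -76/17) → (-2/17, -76/17)
T5 reflect across x = 0: (-2/17, -76/17) → (2/17, -76/17)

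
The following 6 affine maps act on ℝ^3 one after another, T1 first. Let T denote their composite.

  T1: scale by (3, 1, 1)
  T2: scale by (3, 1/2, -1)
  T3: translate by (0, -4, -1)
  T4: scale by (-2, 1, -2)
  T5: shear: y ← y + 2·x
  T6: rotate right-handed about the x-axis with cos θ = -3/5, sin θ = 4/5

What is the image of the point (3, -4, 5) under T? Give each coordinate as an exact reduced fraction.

T(p) = (-54, 294/5, -492/5)

T1 scale by (3, 1, 1): (3, -4, 5) → (9, -4, 5)
T2 scale by (3, 1/2, -1): (9, -4, 5) → (27, -2, -5)
T3 translate by (0, -4, -1): (27, -2, -5) → (27, -6, -6)
T4 scale by (-2, 1, -2): (27, -6, -6) → (-54, -6, 12)
T5 shear: y ← y + 2·x: (-54, -6, 12) → (-54, -114, 12)
T6 rotate right-handed about the x-axis with cos θ = -3/5, sin θ = 4/5: (-54, -114, 12) → (-54, 294/5, -492/5)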